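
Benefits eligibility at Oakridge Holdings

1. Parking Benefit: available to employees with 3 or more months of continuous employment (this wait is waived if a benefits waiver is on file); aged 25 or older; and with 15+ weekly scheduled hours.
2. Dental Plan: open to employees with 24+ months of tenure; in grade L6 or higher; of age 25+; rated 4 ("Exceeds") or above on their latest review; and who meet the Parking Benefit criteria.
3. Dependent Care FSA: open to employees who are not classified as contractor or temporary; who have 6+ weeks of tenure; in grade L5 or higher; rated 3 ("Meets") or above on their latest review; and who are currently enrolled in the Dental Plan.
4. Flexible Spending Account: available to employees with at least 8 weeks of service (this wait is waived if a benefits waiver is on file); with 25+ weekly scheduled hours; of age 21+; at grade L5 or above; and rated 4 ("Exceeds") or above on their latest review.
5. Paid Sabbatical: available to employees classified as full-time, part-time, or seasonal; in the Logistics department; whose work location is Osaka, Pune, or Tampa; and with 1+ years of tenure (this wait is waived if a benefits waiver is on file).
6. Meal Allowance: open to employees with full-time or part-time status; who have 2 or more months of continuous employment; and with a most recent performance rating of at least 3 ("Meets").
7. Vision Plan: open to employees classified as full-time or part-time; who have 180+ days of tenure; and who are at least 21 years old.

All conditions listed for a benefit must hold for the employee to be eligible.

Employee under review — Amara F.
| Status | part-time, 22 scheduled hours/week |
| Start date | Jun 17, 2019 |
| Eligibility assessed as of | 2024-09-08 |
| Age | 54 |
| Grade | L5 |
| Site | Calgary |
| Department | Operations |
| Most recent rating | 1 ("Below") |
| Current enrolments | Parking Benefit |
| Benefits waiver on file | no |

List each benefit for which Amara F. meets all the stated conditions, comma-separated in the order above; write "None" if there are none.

Parking Benefit, Vision Plan

Service from Jun 17, 2019 to 2024-09-08: 1910 days.
Parking Benefit — no waiver, service 1910 days ≥ 3 months (≈90 days) ✓; age 54 ≥ 25 ✓; 22 hrs/wk ≥ 15 ✓ → eligible.
Dental Plan — service 1910 days ≥ 24 months (≈720 days) ✓; grade L5 < L6 ✗ → not eligible.
Dependent Care FSA — status part-time ✓ (not excluded); service 1910 days ≥ 6 weeks (≈42 days) ✓; grade L5 ≥ L5 ✓; rating 1 < 3 ✗ → not eligible.
Flexible Spending Account — no waiver, service 1910 days ≥ 8 weeks (≈56 days) ✓; 22 hrs/wk < 25 ✗ → not eligible.
Paid Sabbatical — status part-time ✓; dept Operations ✗ → not eligible.
Meal Allowance — status part-time ✓; service 1910 days ≥ 2 months (≈60 days) ✓; rating 1 < 3 ✗ → not eligible.
Vision Plan — status part-time ✓; service 1910 days ≥ 180 days ✓; age 54 ≥ 21 ✓ → eligible.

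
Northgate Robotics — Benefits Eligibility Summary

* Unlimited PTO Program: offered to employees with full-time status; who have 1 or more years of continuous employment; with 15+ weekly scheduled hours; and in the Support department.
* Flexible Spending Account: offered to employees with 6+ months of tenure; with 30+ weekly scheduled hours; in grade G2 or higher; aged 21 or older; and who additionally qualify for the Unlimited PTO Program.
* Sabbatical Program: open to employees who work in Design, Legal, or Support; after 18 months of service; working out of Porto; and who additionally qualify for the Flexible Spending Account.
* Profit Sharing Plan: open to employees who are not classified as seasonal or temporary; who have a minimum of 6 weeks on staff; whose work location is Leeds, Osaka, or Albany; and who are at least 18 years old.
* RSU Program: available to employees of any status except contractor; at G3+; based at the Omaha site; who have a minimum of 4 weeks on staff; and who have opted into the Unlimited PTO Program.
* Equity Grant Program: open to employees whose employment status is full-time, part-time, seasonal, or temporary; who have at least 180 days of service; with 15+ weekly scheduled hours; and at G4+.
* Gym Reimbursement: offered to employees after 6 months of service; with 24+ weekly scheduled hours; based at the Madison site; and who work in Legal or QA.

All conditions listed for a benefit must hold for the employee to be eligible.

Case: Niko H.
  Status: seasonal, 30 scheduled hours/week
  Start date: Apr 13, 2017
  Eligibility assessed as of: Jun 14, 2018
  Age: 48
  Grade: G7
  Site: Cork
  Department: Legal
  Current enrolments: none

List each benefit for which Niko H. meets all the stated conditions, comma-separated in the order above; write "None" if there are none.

Service from Apr 13, 2017 to Jun 14, 2018: 427 days.
Unlimited PTO Program — status seasonal ✗ (requires full-time) → not eligible.
Flexible Spending Account — service 427 days ≥ 6 months (≈180 days) ✓; 30 hrs/wk ≥ 30 ✓; grade G7 ≥ G2 ✓; age 48 ≥ 21 ✓; not eligible for Unlimited PTO Program ✗ → not eligible.
Sabbatical Program — dept Legal ✓; service 427 days < 18 months (≈540 days) ✗ → not eligible.
Profit Sharing Plan — status seasonal ✗ (excluded) → not eligible.
RSU Program — status seasonal ✓ (not excluded); grade G7 ≥ G3 ✓; site Cork ✗ (not Omaha) → not eligible.
Equity Grant Program — status seasonal ✓; service 427 days ≥ 180 days ✓; 30 hrs/wk ≥ 15 ✓; grade G7 ≥ G4 ✓ → eligible.
Gym Reimbursement — service 427 days ≥ 6 months (≈180 days) ✓; 30 hrs/wk ≥ 24 ✓; site Cork ✗ (not Madison) → not eligible.

Equity Grant Program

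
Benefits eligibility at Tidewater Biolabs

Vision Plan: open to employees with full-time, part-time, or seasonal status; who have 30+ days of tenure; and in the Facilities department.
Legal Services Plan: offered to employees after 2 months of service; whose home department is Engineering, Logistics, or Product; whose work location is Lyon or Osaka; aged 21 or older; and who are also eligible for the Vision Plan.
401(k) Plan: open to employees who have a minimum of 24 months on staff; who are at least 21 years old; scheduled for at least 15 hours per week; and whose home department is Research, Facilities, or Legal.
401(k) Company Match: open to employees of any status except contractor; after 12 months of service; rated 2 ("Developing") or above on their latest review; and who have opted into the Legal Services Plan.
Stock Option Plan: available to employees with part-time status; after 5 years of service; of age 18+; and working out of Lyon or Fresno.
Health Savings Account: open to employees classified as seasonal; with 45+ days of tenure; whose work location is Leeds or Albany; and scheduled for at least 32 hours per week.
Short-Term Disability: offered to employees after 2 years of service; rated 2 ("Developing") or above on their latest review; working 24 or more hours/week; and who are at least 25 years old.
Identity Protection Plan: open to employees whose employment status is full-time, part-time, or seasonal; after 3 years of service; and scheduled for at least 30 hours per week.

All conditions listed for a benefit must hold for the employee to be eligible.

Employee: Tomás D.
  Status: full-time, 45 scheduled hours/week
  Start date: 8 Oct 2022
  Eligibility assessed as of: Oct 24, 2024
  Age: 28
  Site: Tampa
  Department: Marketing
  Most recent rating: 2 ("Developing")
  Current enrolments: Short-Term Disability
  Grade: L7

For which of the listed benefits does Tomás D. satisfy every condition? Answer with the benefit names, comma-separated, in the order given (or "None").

Service from 8 Oct 2022 to Oct 24, 2024: 747 days.
Vision Plan — status full-time ✓; service 747 days ≥ 30 days ✓; dept Marketing ✗ → not eligible.
Legal Services Plan — service 747 days ≥ 2 months (≈60 days) ✓; dept Marketing ✗ → not eligible.
401(k) Plan — service 747 days ≥ 24 months (≈720 days) ✓; age 28 ≥ 21 ✓; 45 hrs/wk ≥ 15 ✓; dept Marketing ✗ → not eligible.
401(k) Company Match — status full-time ✓ (not excluded); service 747 days ≥ 12 months (≈360 days) ✓; rating 2 ≥ 2 ✓; not enrolled in Legal Services Plan ✗ → not eligible.
Stock Option Plan — status full-time ✗ (requires part-time) → not eligible.
Health Savings Account — status full-time ✗ (requires seasonal) → not eligible.
Short-Term Disability — service 747 days ≥ 2 years (≈730 days) ✓; rating 2 ≥ 2 ✓; 45 hrs/wk ≥ 24 ✓; age 28 ≥ 25 ✓ → eligible.
Identity Protection Plan — status full-time ✓; service 747 days < 3 years (≈1095 days) ✗ → not eligible.

Short-Term Disability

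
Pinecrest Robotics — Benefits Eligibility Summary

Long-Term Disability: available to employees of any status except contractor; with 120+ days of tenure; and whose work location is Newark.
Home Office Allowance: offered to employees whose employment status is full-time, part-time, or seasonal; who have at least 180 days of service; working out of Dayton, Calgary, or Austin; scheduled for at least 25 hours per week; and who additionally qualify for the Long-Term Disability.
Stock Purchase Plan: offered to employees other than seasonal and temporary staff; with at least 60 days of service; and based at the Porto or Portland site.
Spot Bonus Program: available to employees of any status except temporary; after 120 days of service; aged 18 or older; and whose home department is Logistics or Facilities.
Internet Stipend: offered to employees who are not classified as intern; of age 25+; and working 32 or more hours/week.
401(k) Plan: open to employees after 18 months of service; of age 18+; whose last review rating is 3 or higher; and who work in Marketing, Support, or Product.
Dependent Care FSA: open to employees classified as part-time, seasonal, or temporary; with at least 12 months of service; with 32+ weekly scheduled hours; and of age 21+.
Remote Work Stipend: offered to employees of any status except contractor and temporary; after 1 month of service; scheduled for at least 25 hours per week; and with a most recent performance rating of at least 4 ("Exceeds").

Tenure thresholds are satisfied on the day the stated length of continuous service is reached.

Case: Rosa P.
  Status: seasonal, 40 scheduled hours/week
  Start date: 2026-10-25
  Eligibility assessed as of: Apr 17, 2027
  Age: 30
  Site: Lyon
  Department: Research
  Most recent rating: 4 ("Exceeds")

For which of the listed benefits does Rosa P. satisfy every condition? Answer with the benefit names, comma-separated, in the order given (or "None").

Service from 2026-10-25 to Apr 17, 2027: 174 days.
Long-Term Disability — status seasonal ✓ (not excluded); service 174 days ≥ 120 days ✓; site Lyon ✗ (not Newark) → not eligible.
Home Office Allowance — status seasonal ✓; service 174 days < 180 days ✗ → not eligible.
Stock Purchase Plan — status seasonal ✗ (excluded) → not eligible.
Spot Bonus Program — status seasonal ✓ (not excluded); service 174 days ≥ 120 days ✓; age 30 ≥ 18 ✓; dept Research ✗ → not eligible.
Internet Stipend — status seasonal ✓ (not excluded); age 30 ≥ 25 ✓; 40 hrs/wk ≥ 32 ✓ → eligible.
401(k) Plan — service 174 days < 18 months (≈540 days) ✗ → not eligible.
Dependent Care FSA — status seasonal ✓; service 174 days < 12 months (≈360 days) ✗ → not eligible.
Remote Work Stipend — status seasonal ✓ (not excluded); service 174 days ≥ 1 month (≈30 days) ✓; 40 hrs/wk ≥ 25 ✓; rating 4 ≥ 4 ✓ → eligible.

Internet Stipend, Remote Work Stipend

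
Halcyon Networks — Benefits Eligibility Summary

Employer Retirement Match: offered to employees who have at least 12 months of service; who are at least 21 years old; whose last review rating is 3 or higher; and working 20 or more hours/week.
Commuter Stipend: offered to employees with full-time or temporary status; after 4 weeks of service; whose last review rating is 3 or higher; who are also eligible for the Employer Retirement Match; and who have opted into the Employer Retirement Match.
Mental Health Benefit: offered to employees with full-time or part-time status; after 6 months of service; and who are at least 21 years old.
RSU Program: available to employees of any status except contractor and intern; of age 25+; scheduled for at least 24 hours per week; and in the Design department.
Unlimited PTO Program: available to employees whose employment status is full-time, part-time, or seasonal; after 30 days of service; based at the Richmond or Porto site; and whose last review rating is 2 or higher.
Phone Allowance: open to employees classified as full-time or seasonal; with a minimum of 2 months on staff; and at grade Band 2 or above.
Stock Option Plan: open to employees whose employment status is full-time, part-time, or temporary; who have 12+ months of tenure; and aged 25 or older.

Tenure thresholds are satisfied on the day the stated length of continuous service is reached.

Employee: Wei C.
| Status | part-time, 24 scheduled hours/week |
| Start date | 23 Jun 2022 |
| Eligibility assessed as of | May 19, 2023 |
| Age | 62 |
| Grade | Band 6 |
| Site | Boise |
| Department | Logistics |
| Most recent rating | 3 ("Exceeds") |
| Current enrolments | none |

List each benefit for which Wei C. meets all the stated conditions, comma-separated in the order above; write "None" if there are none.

Mental Health Benefit

Service from 23 Jun 2022 to May 19, 2023: 330 days.
Employer Retirement Match — service 330 days < 12 months (≈360 days) ✗ → not eligible.
Commuter Stipend — status part-time ✗ (requires full-time or temporary) → not eligible.
Mental Health Benefit — status part-time ✓; service 330 days ≥ 6 months (≈180 days) ✓; age 62 ≥ 21 ✓ → eligible.
RSU Program — status part-time ✓ (not excluded); age 62 ≥ 25 ✓; 24 hrs/wk ≥ 24 ✓; dept Logistics ✗ → not eligible.
Unlimited PTO Program — status part-time ✓; service 330 days ≥ 30 days ✓; site Boise ✗ (not Richmond or Porto) → not eligible.
Phone Allowance — status part-time ✗ (requires full-time or seasonal) → not eligible.
Stock Option Plan — status part-time ✓; service 330 days < 12 months (≈360 days) ✗ → not eligible.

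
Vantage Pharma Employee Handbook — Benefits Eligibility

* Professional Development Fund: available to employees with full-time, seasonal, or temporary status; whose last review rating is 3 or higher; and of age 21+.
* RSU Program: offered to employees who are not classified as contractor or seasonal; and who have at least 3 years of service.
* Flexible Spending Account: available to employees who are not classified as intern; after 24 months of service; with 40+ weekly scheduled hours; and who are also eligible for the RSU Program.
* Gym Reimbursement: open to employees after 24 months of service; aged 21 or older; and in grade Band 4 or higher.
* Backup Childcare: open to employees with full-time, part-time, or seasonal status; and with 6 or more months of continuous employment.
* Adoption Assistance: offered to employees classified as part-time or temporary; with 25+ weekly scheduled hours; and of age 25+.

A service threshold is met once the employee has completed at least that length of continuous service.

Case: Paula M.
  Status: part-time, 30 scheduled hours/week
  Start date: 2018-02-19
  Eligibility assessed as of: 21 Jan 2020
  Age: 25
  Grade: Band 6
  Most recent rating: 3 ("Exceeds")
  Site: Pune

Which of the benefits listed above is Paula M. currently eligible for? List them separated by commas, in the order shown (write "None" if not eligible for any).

Service from 2018-02-19 to 21 Jan 2020: 701 days.
Professional Development Fund — status part-time ✗ (requires full-time, seasonal, or temporary) → not eligible.
RSU Program — status part-time ✓ (not excluded); service 701 days < 3 years (≈1095 days) ✗ → not eligible.
Flexible Spending Account — status part-time ✓ (not excluded); service 701 days < 24 months (≈720 days) ✗ → not eligible.
Gym Reimbursement — service 701 days < 24 months (≈720 days) ✗ → not eligible.
Backup Childcare — status part-time ✓; service 701 days ≥ 6 months (≈180 days) ✓ → eligible.
Adoption Assistance — status part-time ✓; 30 hrs/wk ≥ 25 ✓; age 25 ≥ 25 ✓ → eligible.

Backup Childcare, Adoption Assistance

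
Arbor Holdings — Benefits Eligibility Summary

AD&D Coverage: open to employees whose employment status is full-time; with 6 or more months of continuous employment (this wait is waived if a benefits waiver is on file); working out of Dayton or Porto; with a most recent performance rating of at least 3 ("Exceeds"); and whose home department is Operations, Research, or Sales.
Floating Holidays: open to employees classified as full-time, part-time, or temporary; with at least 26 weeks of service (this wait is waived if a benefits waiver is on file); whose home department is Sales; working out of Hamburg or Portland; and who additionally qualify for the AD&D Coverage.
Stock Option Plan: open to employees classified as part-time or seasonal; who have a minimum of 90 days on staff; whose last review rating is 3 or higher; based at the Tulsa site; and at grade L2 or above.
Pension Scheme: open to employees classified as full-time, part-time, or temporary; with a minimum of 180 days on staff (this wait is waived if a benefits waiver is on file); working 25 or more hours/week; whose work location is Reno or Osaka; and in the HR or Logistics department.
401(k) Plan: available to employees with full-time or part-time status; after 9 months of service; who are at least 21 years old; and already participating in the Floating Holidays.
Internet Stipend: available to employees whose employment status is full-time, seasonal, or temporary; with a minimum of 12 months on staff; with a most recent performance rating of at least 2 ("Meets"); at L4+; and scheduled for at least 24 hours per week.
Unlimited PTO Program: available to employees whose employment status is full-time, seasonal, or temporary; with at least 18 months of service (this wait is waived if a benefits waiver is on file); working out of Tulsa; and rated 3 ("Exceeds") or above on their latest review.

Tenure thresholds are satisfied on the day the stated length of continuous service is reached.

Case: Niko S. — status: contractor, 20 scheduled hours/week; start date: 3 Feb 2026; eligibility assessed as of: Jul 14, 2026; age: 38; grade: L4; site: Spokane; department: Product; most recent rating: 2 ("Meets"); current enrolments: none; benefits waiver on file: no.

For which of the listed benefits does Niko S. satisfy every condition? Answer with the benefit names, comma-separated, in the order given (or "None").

Service from 3 Feb 2026 to Jul 14, 2026: 161 days.
AD&D Coverage — status contractor ✗ (requires full-time) → not eligible.
Floating Holidays — status contractor ✗ (requires full-time, part-time, or temporary) → not eligible.
Stock Option Plan — status contractor ✗ (requires part-time or seasonal) → not eligible.
Pension Scheme — status contractor ✗ (requires full-time, part-time, or temporary) → not eligible.
401(k) Plan — status contractor ✗ (requires full-time or part-time) → not eligible.
Internet Stipend — status contractor ✗ (requires full-time, seasonal, or temporary) → not eligible.
Unlimited PTO Program — status contractor ✗ (requires full-time, seasonal, or temporary) → not eligible.

None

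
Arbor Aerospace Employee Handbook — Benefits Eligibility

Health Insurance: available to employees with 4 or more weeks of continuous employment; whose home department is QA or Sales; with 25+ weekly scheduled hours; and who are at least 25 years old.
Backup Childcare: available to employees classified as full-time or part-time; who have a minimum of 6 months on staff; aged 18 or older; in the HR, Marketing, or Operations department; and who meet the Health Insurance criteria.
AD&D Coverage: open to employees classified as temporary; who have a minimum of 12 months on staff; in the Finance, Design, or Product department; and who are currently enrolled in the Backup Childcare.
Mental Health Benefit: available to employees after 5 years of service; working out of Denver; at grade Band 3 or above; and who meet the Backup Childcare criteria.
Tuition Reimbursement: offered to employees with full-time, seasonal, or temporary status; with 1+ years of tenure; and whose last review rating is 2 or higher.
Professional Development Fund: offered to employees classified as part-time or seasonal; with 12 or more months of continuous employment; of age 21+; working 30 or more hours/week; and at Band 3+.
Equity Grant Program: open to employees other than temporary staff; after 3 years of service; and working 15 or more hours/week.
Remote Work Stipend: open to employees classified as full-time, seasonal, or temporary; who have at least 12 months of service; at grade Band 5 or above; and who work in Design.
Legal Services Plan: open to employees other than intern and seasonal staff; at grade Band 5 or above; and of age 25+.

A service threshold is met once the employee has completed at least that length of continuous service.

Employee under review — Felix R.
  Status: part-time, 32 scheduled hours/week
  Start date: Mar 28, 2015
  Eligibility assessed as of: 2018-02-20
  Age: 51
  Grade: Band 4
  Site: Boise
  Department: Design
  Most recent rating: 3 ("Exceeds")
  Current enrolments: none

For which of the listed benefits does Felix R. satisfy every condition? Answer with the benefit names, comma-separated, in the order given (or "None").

Professional Development Fund

Service from Mar 28, 2015 to 2018-02-20: 1060 days.
Health Insurance — service 1060 days ≥ 4 weeks (≈28 days) ✓; dept Design ✗ → not eligible.
Backup Childcare — status part-time ✓; service 1060 days ≥ 6 months (≈180 days) ✓; age 51 ≥ 18 ✓; dept Design ✗ → not eligible.
AD&D Coverage — status part-time ✗ (requires temporary) → not eligible.
Mental Health Benefit — service 1060 days < 5 years (≈1825 days) ✗ → not eligible.
Tuition Reimbursement — status part-time ✗ (requires full-time, seasonal, or temporary) → not eligible.
Professional Development Fund — status part-time ✓; service 1060 days ≥ 12 months (≈360 days) ✓; age 51 ≥ 21 ✓; 32 hrs/wk ≥ 30 ✓; grade Band 4 ≥ Band 3 ✓ → eligible.
Equity Grant Program — status part-time ✓ (not excluded); service 1060 days < 3 years (≈1095 days) ✗ → not eligible.
Remote Work Stipend — status part-time ✗ (requires full-time, seasonal, or temporary) → not eligible.
Legal Services Plan — status part-time ✓ (not excluded); grade Band 4 < Band 5 ✗ → not eligible.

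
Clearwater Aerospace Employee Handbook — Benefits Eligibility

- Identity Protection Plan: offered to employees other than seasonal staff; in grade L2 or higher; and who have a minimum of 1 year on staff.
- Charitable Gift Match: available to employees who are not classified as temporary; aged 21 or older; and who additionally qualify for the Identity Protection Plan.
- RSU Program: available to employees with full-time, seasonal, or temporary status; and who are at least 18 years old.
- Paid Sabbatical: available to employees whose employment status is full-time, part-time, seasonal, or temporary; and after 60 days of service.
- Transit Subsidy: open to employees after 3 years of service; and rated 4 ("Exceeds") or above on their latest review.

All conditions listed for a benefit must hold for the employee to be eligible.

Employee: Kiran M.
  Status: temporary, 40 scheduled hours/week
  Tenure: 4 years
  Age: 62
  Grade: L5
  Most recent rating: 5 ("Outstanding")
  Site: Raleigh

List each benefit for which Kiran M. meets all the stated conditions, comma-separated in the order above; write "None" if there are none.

Identity Protection Plan, RSU Program, Paid Sabbatical, Transit Subsidy

Identity Protection Plan — status temporary ✓ (not excluded); grade L5 ≥ L2 ✓; service 4 years ≥ 1 year ✓ → eligible.
Charitable Gift Match — status temporary ✗ (excluded) → not eligible.
RSU Program — status temporary ✓; age 62 ≥ 18 ✓ → eligible.
Paid Sabbatical — status temporary ✓; service 4 years ≥ 60 days ✓ → eligible.
Transit Subsidy — service 4 years ≥ 3 years ✓; rating 5 ≥ 4 ✓ → eligible.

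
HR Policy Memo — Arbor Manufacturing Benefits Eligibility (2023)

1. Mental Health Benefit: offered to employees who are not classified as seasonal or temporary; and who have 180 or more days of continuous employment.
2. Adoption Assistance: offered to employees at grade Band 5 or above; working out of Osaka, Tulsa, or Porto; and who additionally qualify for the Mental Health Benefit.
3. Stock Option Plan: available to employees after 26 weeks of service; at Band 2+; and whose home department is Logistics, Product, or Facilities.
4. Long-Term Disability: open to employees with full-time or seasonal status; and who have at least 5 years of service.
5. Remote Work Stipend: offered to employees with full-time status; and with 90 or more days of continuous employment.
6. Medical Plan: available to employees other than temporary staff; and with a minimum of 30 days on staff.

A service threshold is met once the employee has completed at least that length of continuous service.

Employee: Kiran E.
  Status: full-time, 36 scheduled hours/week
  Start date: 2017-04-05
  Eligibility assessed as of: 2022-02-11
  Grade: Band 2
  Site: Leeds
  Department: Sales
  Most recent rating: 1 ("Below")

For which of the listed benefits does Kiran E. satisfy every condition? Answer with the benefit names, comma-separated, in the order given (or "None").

Service from 2017-04-05 to 2022-02-11: 1773 days.
Mental Health Benefit — status full-time ✓ (not excluded); service 1773 days ≥ 180 days ✓ → eligible.
Adoption Assistance — grade Band 2 < Band 5 ✗ → not eligible.
Stock Option Plan — service 1773 days ≥ 26 weeks (≈182 days) ✓; grade Band 2 ≥ Band 2 ✓; dept Sales ✗ → not eligible.
Long-Term Disability — status full-time ✓; service 1773 days < 5 years (≈1825 days) ✗ → not eligible.
Remote Work Stipend — status full-time ✓; service 1773 days ≥ 90 days ✓ → eligible.
Medical Plan — status full-time ✓ (not excluded); service 1773 days ≥ 30 days ✓ → eligible.

Mental Health Benefit, Remote Work Stipend, Medical Plan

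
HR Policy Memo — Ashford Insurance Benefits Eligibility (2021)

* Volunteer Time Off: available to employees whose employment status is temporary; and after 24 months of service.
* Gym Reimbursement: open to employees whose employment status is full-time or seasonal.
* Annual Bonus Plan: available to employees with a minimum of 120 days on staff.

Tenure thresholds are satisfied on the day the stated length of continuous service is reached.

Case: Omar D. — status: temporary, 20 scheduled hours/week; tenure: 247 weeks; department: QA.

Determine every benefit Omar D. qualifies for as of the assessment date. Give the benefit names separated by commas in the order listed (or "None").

Volunteer Time Off, Annual Bonus Plan

Volunteer Time Off — status temporary ✓; service 247 weeks ≥ 24 months (≈720 days) ✓ → eligible.
Gym Reimbursement — status temporary ✗ (requires full-time or seasonal) → not eligible.
Annual Bonus Plan — service 247 weeks ≥ 120 days ✓ → eligible.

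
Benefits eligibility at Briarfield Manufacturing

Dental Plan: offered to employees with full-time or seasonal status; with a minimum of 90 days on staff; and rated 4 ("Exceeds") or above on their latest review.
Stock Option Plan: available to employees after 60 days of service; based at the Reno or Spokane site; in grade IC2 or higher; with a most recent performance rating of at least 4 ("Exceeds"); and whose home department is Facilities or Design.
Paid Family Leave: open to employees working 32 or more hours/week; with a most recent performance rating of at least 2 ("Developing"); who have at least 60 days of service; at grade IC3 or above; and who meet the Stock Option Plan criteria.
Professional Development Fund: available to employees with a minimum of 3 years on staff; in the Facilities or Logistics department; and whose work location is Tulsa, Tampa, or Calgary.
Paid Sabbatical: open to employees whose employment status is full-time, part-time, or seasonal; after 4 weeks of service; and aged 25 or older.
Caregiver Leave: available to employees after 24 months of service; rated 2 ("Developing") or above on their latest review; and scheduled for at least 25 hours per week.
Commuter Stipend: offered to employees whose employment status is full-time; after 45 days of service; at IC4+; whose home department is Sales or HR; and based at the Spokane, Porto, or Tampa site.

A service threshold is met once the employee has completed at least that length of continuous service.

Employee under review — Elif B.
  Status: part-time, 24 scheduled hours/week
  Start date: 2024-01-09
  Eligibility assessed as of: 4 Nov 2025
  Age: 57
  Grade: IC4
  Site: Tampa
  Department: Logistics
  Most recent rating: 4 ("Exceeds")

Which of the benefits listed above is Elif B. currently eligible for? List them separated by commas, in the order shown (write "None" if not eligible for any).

Service from 2024-01-09 to 4 Nov 2025: 665 days.
Dental Plan — status part-time ✗ (requires full-time or seasonal) → not eligible.
Stock Option Plan — service 665 days ≥ 60 days ✓; site Tampa ✗ (not Reno or Spokane) → not eligible.
Paid Family Leave — 24 hrs/wk < 32 ✗ → not eligible.
Professional Development Fund — service 665 days < 3 years (≈1095 days) ✗ → not eligible.
Paid Sabbatical — status part-time ✓; service 665 days ≥ 4 weeks (≈28 days) ✓; age 57 ≥ 25 ✓ → eligible.
Caregiver Leave — service 665 days < 24 months (≈720 days) ✗ → not eligible.
Commuter Stipend — status part-time ✗ (requires full-time) → not eligible.

Paid Sabbatical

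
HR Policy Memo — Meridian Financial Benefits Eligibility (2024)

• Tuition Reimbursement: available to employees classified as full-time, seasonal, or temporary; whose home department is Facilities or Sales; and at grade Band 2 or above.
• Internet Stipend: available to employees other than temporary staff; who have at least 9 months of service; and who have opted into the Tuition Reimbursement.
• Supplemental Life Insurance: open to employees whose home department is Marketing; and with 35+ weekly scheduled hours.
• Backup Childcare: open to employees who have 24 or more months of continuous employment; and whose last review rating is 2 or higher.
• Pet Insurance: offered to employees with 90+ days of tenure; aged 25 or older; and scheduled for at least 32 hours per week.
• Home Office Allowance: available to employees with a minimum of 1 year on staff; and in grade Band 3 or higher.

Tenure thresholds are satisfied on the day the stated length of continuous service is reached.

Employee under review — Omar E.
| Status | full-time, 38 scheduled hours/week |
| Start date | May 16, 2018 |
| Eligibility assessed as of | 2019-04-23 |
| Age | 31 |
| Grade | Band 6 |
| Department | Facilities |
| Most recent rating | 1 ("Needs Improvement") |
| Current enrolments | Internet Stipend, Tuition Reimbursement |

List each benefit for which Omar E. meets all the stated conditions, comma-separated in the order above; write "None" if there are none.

Tuition Reimbursement, Internet Stipend, Pet Insurance

Service from May 16, 2018 to 2019-04-23: 342 days.
Tuition Reimbursement — status full-time ✓; dept Facilities ✓; grade Band 6 ≥ Band 2 ✓ → eligible.
Internet Stipend — status full-time ✓ (not excluded); service 342 days ≥ 9 months (≈270 days) ✓; enrolled in Tuition Reimbursement ✓ → eligible.
Supplemental Life Insurance — dept Facilities ✗ → not eligible.
Backup Childcare — service 342 days < 24 months (≈720 days) ✗ → not eligible.
Pet Insurance — service 342 days ≥ 90 days ✓; age 31 ≥ 25 ✓; 38 hrs/wk ≥ 32 ✓ → eligible.
Home Office Allowance — service 342 days < 1 year (≈365 days) ✗ → not eligible.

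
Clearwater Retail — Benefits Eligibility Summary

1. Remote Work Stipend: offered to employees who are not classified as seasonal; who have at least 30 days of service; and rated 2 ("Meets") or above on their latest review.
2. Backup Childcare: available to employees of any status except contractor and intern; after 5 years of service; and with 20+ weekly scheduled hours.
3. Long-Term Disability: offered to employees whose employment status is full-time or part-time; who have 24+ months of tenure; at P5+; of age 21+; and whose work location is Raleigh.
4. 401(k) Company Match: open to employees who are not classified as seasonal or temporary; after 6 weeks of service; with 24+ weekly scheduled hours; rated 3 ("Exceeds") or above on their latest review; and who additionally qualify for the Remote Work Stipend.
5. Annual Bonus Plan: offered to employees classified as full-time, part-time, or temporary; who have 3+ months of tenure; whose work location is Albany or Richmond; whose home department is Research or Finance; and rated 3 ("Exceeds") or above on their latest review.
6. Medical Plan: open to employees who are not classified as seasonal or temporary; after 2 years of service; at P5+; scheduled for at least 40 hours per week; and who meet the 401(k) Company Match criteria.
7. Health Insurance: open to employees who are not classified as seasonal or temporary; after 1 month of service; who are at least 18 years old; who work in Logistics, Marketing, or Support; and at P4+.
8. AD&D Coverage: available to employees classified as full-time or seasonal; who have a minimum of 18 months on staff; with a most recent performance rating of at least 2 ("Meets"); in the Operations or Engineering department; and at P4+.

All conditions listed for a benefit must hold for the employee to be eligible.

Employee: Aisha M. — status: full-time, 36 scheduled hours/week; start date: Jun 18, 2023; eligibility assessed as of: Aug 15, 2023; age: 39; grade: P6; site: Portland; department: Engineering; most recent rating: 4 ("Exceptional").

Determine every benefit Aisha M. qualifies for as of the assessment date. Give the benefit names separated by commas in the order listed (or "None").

Remote Work Stipend, 401(k) Company Match

Service from Jun 18, 2023 to Aug 15, 2023: 58 days.
Remote Work Stipend — status full-time ✓ (not excluded); service 58 days ≥ 30 days ✓; rating 4 ≥ 2 ✓ → eligible.
Backup Childcare — status full-time ✓ (not excluded); service 58 days < 5 years (≈1825 days) ✗ → not eligible.
Long-Term Disability — status full-time ✓; service 58 days < 24 months (≈720 days) ✗ → not eligible.
401(k) Company Match — status full-time ✓ (not excluded); service 58 days ≥ 6 weeks (≈42 days) ✓; 36 hrs/wk ≥ 24 ✓; rating 4 ≥ 3 ✓; eligible for Remote Work Stipend ✓ → eligible.
Annual Bonus Plan — status full-time ✓; service 58 days < 3 months (≈90 days) ✗ → not eligible.
Medical Plan — status full-time ✓ (not excluded); service 58 days < 2 years (≈730 days) ✗ → not eligible.
Health Insurance — status full-time ✓ (not excluded); service 58 days ≥ 1 month (≈30 days) ✓; age 39 ≥ 18 ✓; dept Engineering ✗ → not eligible.
AD&D Coverage — status full-time ✓; service 58 days < 18 months (≈540 days) ✗ → not eligible.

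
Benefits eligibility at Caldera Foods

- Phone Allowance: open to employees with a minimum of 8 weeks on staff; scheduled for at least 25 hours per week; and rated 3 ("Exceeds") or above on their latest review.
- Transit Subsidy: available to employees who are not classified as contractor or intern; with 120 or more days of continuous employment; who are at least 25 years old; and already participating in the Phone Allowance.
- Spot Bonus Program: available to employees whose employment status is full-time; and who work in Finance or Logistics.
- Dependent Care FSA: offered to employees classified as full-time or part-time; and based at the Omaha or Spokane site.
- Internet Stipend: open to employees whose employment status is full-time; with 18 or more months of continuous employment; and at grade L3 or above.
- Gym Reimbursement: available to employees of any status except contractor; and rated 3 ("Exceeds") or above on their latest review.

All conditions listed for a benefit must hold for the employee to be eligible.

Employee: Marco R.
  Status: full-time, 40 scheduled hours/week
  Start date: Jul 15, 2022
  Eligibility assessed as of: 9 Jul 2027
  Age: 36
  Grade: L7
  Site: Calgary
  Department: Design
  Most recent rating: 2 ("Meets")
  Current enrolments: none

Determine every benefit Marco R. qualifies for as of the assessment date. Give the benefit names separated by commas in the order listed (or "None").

Service from Jul 15, 2022 to 9 Jul 2027: 1820 days.
Phone Allowance — service 1820 days ≥ 8 weeks (≈56 days) ✓; 40 hrs/wk ≥ 25 ✓; rating 2 < 3 ✗ → not eligible.
Transit Subsidy — status full-time ✓ (not excluded); service 1820 days ≥ 120 days ✓; age 36 ≥ 25 ✓; not enrolled in Phone Allowance ✗ → not eligible.
Spot Bonus Program — status full-time ✓; dept Design ✗ → not eligible.
Dependent Care FSA — status full-time ✓; site Calgary ✗ (not Omaha or Spokane) → not eligible.
Internet Stipend — status full-time ✓; service 1820 days ≥ 18 months (≈540 days) ✓; grade L7 ≥ L3 ✓ → eligible.
Gym Reimbursement — status full-time ✓ (not excluded); rating 2 < 3 ✗ → not eligible.

Internet Stipend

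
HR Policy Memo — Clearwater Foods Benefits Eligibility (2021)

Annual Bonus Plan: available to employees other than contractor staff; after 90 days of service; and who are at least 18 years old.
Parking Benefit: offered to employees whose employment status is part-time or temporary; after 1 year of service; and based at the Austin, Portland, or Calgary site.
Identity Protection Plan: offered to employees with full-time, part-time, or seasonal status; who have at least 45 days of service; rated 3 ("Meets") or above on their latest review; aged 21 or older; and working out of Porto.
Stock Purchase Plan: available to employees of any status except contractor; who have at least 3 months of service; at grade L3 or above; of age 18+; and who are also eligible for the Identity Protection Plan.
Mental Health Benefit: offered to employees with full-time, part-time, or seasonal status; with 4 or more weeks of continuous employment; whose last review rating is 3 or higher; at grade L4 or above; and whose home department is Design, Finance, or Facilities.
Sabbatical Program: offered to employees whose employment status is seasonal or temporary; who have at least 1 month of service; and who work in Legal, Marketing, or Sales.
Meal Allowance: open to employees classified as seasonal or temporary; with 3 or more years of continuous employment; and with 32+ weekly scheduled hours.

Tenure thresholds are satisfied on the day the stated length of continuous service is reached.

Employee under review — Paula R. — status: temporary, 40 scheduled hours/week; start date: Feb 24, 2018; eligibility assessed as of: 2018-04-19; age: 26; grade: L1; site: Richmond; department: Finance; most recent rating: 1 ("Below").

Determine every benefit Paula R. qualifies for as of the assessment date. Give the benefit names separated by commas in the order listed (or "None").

Service from Feb 24, 2018 to 2018-04-19: 54 days.
Annual Bonus Plan — status temporary ✓ (not excluded); service 54 days < 90 days ✗ → not eligible.
Parking Benefit — status temporary ✓; service 54 days < 1 year (≈365 days) ✗ → not eligible.
Identity Protection Plan — status temporary ✗ (requires full-time, part-time, or seasonal) → not eligible.
Stock Purchase Plan — status temporary ✓ (not excluded); service 54 days < 3 months (≈90 days) ✗ → not eligible.
Mental Health Benefit — status temporary ✗ (requires full-time, part-time, or seasonal) → not eligible.
Sabbatical Program — status temporary ✓; service 54 days ≥ 1 month (≈30 days) ✓; dept Finance ✗ → not eligible.
Meal Allowance — status temporary ✓; service 54 days < 3 years (≈1095 days) ✗ → not eligible.

None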